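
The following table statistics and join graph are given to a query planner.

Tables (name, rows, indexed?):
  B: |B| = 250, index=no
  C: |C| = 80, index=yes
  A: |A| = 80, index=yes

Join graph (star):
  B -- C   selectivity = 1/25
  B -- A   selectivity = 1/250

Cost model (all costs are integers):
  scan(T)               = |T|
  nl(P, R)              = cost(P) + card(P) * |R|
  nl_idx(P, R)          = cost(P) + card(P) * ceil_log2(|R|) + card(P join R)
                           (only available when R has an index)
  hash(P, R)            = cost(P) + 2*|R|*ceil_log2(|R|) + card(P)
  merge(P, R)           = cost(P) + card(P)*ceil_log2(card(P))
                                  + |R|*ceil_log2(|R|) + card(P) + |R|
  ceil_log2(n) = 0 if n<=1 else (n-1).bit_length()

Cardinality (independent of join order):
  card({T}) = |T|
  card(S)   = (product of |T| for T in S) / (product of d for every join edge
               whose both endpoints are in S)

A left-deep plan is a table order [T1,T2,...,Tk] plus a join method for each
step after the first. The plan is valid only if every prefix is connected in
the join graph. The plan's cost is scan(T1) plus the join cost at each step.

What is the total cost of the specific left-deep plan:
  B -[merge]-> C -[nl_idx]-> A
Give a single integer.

step 1: scan B: cost=250, card=250
step 2: join C via merge
    card(P join C) = 250*80/(25) = 800
    cost = 250 + 250*8 + 80*7 + 250 + 80 = 3140
step 3: join A via nl_idx
    card(P join A) = 800*80/(250) = 256
    cost = 3140 + 800*7 + 256 = 8996

8996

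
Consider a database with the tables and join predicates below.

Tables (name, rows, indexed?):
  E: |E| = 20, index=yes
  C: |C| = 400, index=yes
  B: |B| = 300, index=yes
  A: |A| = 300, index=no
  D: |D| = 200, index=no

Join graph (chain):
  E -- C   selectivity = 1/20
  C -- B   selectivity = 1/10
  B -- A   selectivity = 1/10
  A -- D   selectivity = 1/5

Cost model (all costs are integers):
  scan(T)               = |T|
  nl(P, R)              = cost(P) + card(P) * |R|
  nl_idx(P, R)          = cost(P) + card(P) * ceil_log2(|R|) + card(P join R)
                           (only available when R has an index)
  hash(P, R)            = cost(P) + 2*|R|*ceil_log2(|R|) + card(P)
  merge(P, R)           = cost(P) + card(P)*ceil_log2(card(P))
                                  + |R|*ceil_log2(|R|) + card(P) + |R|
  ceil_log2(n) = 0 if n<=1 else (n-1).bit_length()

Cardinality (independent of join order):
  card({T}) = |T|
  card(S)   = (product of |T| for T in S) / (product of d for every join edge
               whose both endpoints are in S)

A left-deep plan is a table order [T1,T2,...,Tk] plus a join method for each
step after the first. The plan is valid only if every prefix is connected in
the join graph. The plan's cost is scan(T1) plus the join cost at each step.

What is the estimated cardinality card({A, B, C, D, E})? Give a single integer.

14400000

Tables in S: A(300), B(300), C(400), D(200), E(20)
Edges inside S: E-C(d=20), C-B(d=10), B-A(d=10), A-D(d=5)
numerator = 300 * 300 * 400 * 200 * 20 = 144000000000
denominator = 20 * 10 * 10 * 5 = 10000
card(S) = 144000000000 / 10000 = 14400000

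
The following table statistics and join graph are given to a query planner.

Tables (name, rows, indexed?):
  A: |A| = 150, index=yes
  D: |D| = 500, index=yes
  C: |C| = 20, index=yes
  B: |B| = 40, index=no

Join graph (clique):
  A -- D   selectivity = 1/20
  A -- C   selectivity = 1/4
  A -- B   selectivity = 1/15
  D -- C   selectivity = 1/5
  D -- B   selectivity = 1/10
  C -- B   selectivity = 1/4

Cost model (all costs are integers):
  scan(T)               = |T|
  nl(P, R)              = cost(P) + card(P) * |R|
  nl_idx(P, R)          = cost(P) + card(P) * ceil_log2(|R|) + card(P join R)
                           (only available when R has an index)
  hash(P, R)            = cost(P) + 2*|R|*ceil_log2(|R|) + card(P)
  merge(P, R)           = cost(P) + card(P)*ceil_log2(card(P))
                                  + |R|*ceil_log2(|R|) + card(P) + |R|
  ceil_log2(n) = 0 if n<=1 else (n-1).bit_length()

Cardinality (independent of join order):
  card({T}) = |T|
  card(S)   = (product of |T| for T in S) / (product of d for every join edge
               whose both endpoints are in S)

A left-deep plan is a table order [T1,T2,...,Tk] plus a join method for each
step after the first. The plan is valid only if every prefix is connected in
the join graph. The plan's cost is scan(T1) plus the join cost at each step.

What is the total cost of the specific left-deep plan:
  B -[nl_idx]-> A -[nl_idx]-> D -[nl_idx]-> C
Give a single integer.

10610

step 1: scan B: cost=40, card=40
step 2: join A via nl_idx
    card(P join A) = 40*150/(15) = 400
    cost = 40 + 40*8 + 400 = 760
step 3: join D via nl_idx
    card(P join D) = 400*500/(20*10) = 1000
    cost = 760 + 400*9 + 1000 = 5360
step 4: join C via nl_idx
    card(P join C) = 1000*20/(4*5*4) = 250
    cost = 5360 + 1000*5 + 250 = 10610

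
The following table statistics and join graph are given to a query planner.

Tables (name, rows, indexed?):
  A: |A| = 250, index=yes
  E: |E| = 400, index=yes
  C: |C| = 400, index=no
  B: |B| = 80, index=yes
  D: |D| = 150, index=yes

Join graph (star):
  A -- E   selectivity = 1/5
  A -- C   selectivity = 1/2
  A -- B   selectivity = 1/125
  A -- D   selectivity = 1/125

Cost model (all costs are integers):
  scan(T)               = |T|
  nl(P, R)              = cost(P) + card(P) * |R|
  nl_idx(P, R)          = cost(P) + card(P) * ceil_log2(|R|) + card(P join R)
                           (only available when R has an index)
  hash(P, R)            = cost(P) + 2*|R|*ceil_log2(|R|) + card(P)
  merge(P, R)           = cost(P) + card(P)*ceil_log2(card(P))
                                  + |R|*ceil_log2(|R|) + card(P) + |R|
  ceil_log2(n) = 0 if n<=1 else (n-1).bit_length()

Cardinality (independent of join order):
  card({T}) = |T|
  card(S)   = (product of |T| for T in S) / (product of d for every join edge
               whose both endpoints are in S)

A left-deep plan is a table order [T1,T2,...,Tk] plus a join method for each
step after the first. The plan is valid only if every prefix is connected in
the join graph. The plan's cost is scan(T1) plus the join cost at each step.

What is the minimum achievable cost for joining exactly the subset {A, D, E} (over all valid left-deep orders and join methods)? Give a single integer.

Selinger DP over subsets of {A,D,E}:
  {A}: scan cost=250, card=250
  {E}: scan cost=400, card=400
  {D}: scan cost=150, card=150
  {AE}: card=20000; try (A,hash)→4800, (E,merge)→6500, (A,merge)→6650, (E,hash)→7700, (E,nl_idx)→22500, (A,nl_idx)→23600 …(+2); best=4800 via (A,hash)
  {AD}: card=300; try (A,nl_idx)→1650, (D,nl_idx)→2550, (D,hash)→2900, (A,merge)→3750, (D,merge)→3850, (A,hash)→4300 …(+2); best=1650 via (A,nl_idx)
  {ADE}: card=24000; try (E,merge)→8650, (E,hash)→9150, (D,hash)→27200, (E,nl_idx)→28350, (E,nl)→121650, (D,nl_idx)→188800 …(+2); best=8650 via (E,merge)

8650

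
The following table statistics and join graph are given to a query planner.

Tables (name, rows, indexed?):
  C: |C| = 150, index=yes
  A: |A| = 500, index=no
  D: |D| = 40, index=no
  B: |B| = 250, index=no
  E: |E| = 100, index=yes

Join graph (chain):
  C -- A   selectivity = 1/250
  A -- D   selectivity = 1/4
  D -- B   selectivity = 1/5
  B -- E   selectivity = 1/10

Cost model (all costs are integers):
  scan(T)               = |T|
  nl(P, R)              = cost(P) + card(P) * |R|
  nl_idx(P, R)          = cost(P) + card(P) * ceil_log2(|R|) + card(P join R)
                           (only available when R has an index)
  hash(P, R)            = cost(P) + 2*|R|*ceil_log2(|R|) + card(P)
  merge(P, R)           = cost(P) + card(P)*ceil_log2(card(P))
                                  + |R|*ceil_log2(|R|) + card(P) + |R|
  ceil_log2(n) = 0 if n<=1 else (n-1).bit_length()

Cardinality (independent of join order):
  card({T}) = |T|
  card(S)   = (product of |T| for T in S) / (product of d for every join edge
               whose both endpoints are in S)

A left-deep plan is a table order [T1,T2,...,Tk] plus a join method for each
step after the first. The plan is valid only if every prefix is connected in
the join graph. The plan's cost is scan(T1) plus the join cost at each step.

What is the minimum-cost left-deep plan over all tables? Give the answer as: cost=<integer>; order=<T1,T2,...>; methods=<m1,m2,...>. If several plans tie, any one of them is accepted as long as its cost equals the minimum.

Selinger DP (subsets sized 1..n):
  {C}: scan cost=150, card=150
  {A}: scan cost=500, card=500
  {D}: scan cost=40, card=40
  {B}: scan cost=250, card=250
  {E}: scan cost=100, card=100
  {AC}: card=300; try (C,hash)→3400, (C,nl_idx)→4800, (A,merge)→6500, (C,merge)→6850, (A,hash)→9300, (A,nl)→75150 …(+1); best=3400 via (C,hash)
  {AD}: card=5000; try (D,hash)→1480, (A,merge)→5320, (D,merge)→5780, (A,hash)→9080, (A,nl)→20040, (D,nl)→20500; best=1480 via (D,hash)
  {BD}: card=2000; try (D,hash)→980, (B,merge)→2570, (D,merge)→2780, (B,hash)→4080, (B,nl)→10040, (D,nl)→10250; best=980 via (D,hash)
  {BE}: card=2500; try (E,hash)→1900, (B,merge)→3150, (E,merge)→3300, (B,hash)→4200, (E,nl_idx)→4500, (B,nl)→25100 …(+1); best=1900 via (E,hash)
  {ACD}: card=3000; try (D,hash)→4180, (D,merge)→6680, (C,hash)→8880, (D,nl)→15400, (C,nl_idx)→44480, (C,merge)→72830 …(+1); best=4180 via (D,hash)
  {ABD}: card=250000; try (B,hash)→10480, (A,hash)→11980, (A,merge)→29980, (B,merge)→73730, (A,nl)→1000980, (B,nl)→1251480; best=10480 via (B,hash)
  {BDE}: card=20000; try (E,hash)→4380, (D,hash)→4880, (E,merge)→25780, (D,merge)→34680, (E,nl_idx)→34980, (D,nl)→101900 …(+1); best=4380 via (E,hash)
  {ABCD}: card=150000; try (B,hash)→11180, (B,merge)→45430, (C,hash)→262880, (B,nl)→754180, (C,nl_idx)→2160480, (C,merge)→4761830 …(+1); best=11180 via (B,hash)
  {ABDE}: card=2500000; try (A,hash)→33380, (E,hash)→261880, (A,merge)→329380, (E,nl_idx)→4260480, (E,merge)→4761280, (A,nl)→10004380 …(+1); best=33380 via (A,hash)
  {ABCDE}: card=1500000; try (E,hash)→162580, (C,hash)→2535780, (E,nl_idx)→2561180, (E,merge)→2861980, (E,nl)→15011180, (C,nl_idx)→21533380 …(+2); best=162580 via (E,hash)

cost=162580; order=A,C,D,B,E; methods=hash,hash,hash,hash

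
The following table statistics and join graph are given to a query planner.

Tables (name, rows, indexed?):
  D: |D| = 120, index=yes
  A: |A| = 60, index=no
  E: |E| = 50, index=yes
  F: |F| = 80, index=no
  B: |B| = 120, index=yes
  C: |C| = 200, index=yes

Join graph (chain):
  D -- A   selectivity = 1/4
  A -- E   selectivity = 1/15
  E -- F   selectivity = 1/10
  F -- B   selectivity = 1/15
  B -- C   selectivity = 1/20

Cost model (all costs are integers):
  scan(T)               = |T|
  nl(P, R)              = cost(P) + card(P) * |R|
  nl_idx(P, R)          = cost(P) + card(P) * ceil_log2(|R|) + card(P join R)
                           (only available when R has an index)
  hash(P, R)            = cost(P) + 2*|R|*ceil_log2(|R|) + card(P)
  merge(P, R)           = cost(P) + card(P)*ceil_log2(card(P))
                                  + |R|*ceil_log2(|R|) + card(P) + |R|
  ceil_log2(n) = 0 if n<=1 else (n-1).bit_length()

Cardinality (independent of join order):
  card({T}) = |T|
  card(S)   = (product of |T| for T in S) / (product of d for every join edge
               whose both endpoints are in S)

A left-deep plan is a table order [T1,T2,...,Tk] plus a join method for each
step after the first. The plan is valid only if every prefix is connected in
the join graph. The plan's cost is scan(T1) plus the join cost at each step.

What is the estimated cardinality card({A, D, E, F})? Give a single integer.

48000

Tables in S: A(60), D(120), E(50), F(80)
Edges inside S: D-A(d=4), A-E(d=15), E-F(d=10)
numerator = 60 * 120 * 50 * 80 = 28800000
denominator = 4 * 15 * 10 = 600
card(S) = 28800000 / 600 = 48000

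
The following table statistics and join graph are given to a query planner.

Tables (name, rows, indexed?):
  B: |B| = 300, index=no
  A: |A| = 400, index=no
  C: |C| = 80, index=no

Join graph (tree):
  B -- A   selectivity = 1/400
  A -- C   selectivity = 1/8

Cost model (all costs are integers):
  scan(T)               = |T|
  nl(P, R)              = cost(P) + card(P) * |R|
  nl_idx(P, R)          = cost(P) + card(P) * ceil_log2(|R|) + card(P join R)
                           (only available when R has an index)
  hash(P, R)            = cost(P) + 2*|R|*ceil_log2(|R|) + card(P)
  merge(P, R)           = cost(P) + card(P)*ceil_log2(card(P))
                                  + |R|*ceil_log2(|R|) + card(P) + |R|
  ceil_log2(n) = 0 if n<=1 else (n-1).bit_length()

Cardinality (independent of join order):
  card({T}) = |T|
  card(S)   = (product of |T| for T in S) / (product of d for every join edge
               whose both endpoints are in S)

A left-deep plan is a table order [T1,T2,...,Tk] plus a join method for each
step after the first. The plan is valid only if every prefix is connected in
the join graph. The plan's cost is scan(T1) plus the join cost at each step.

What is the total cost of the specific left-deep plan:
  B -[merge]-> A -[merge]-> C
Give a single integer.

step 1: scan B: cost=300, card=300
step 2: join A via merge
    card(P join A) = 300*400/(400) = 300
    cost = 300 + 300*9 + 400*9 + 300 + 400 = 7300
step 3: join C via merge
    card(P join C) = 300*80/(8) = 3000
    cost = 7300 + 300*9 + 80*7 + 300 + 80 = 10940

10940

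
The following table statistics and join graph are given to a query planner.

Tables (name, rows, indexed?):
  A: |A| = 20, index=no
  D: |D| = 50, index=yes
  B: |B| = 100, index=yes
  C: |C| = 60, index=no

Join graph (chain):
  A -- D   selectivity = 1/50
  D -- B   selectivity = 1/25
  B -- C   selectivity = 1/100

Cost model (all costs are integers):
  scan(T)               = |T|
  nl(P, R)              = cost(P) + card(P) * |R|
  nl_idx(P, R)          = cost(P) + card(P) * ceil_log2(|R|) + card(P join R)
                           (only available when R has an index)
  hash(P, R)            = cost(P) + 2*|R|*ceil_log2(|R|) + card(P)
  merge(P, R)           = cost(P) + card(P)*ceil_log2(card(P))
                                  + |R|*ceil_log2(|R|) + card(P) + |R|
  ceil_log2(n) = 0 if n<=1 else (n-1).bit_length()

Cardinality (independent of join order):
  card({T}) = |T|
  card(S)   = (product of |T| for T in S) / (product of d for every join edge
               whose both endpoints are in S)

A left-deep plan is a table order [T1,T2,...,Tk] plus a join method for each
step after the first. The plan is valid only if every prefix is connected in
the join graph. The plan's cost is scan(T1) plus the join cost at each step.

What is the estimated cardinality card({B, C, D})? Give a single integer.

Tables in S: B(100), C(60), D(50)
Edges inside S: D-B(d=25), B-C(d=100)
numerator = 100 * 60 * 50 = 300000
denominator = 25 * 100 = 2500
card(S) = 300000 / 2500 = 120

120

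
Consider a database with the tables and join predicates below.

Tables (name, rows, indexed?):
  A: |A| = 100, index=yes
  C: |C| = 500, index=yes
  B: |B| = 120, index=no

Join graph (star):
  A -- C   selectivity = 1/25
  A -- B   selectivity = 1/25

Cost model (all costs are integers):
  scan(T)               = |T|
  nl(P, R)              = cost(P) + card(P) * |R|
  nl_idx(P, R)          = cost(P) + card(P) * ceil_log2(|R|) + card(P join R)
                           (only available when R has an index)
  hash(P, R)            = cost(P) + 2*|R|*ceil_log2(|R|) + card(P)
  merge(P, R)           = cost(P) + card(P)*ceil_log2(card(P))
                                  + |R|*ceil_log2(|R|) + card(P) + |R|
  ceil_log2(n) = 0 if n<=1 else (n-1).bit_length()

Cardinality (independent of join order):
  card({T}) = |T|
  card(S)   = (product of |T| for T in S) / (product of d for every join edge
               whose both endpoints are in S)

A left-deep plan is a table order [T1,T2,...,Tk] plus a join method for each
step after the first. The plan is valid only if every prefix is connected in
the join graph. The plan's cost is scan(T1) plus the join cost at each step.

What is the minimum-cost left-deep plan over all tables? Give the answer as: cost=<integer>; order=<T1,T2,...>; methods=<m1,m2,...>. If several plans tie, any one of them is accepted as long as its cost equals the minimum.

cost=6080; order=C,A,B; methods=hash,hash

Selinger DP (subsets sized 1..n):
  {A}: scan cost=100, card=100
  {C}: scan cost=500, card=500
  {B}: scan cost=120, card=120
  {AC}: card=2000; try (A,hash)→2400, (C,nl_idx)→3000, (C,merge)→5900, (A,nl_idx)→6000, (A,merge)→6300, (C,hash)→9200 …(+2); best=2400 via (A,hash)
  {AB}: card=480; try (A,nl_idx)→1440, (A,hash)→1640, (B,merge)→1860, (B,hash)→1880, (A,merge)→1880, (B,nl)→12100 …(+1); best=1440 via (A,nl_idx)
  {ABC}: card=9600; try (B,hash)→6080, (C,hash)→10920, (C,merge)→11240, (C,nl_idx)→15360, (B,merge)→27360, (C,nl)→241440 …(+1); best=6080 via (B,hash)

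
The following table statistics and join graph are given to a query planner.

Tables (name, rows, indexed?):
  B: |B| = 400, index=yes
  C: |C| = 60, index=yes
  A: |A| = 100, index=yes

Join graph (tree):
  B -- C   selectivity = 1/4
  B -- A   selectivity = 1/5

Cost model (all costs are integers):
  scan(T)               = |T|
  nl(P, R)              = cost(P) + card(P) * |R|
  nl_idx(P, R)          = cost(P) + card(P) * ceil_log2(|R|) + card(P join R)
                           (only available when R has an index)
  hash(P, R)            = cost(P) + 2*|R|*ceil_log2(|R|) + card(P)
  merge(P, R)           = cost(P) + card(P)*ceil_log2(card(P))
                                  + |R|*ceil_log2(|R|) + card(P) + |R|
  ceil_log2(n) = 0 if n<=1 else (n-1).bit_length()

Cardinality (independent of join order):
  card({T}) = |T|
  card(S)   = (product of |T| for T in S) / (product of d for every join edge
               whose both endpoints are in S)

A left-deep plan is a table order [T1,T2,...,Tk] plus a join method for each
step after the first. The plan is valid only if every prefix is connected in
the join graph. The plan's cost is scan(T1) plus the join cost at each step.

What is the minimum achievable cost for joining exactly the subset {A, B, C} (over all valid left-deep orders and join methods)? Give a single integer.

Selinger DP over subsets of {A,B,C}:
  {B}: scan cost=400, card=400
  {C}: scan cost=60, card=60
  {A}: scan cost=100, card=100
  {BC}: card=6000; try (C,hash)→1520, (B,merge)→4480, (C,merge)→4820, (B,nl_idx)→6600, (B,hash)→7320, (C,nl_idx)→8800 …(+2); best=1520 via (C,hash)
  {AB}: card=8000; try (A,hash)→2200, (B,merge)→4900, (A,merge)→5200, (B,hash)→7400, (B,nl_idx)→9000, (A,nl_idx)→11200 …(+2); best=2200 via (A,hash)
  {ABC}: card=120000; try (A,hash)→8920, (C,hash)→10920, (A,merge)→86320, (C,merge)→114620, (A,nl_idx)→163520, (C,nl_idx)→170200 …(+2); best=8920 via (A,hash)

8920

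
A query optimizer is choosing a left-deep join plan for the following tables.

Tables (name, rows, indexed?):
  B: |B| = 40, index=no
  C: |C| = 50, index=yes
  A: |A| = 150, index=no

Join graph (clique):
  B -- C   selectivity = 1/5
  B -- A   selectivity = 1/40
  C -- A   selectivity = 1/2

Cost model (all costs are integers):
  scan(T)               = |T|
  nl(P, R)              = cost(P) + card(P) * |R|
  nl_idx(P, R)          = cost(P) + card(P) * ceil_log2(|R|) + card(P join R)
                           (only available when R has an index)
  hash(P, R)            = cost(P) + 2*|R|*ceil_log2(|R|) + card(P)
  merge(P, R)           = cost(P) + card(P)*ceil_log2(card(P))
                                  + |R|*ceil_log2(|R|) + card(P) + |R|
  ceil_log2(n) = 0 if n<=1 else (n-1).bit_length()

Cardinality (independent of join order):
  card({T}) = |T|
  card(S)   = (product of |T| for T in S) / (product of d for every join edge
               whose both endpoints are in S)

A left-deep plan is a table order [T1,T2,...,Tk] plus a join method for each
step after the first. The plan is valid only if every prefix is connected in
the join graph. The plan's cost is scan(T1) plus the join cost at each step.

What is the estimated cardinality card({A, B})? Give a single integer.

150

Tables in S: A(150), B(40)
Edges inside S: B-A(d=40)
numerator = 150 * 40 = 6000
denominator = 40 = 40
card(S) = 6000 / 40 = 150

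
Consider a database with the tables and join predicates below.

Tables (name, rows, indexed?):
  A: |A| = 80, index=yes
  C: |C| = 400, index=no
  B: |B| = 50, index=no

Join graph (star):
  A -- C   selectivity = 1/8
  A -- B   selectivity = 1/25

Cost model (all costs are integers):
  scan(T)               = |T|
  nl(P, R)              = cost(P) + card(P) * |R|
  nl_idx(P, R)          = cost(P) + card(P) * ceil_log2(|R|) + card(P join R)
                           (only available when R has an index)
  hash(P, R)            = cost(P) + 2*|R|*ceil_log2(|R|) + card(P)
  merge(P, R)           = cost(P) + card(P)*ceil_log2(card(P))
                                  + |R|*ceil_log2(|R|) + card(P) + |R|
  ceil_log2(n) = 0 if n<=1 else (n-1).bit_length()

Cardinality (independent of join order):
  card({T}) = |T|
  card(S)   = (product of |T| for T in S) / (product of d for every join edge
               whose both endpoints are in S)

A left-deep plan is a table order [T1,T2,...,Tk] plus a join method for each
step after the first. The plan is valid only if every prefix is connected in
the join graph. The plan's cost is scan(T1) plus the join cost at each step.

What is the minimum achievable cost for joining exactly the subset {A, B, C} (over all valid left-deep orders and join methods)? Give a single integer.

Selinger DP over subsets of {A,B,C}:
  {A}: scan cost=80, card=80
  {C}: scan cost=400, card=400
  {B}: scan cost=50, card=50
  {AC}: card=4000; try (A,hash)→1920, (C,merge)→4720, (A,merge)→5040, (A,nl_idx)→7200, (C,hash)→7360, (C,nl)→32080 …(+1); best=1920 via (A,hash)
  {AB}: card=160; try (A,nl_idx)→560, (B,hash)→760, (A,merge)→1040, (B,merge)→1070, (A,hash)→1220, (A,nl)→4050 …(+1); best=560 via (A,nl_idx)
  {ABC}: card=8000; try (C,merge)→6000, (B,hash)→6520, (C,hash)→7920, (B,merge)→54270, (C,nl)→64560, (B,nl)→201920; best=6000 via (C,merge)

6000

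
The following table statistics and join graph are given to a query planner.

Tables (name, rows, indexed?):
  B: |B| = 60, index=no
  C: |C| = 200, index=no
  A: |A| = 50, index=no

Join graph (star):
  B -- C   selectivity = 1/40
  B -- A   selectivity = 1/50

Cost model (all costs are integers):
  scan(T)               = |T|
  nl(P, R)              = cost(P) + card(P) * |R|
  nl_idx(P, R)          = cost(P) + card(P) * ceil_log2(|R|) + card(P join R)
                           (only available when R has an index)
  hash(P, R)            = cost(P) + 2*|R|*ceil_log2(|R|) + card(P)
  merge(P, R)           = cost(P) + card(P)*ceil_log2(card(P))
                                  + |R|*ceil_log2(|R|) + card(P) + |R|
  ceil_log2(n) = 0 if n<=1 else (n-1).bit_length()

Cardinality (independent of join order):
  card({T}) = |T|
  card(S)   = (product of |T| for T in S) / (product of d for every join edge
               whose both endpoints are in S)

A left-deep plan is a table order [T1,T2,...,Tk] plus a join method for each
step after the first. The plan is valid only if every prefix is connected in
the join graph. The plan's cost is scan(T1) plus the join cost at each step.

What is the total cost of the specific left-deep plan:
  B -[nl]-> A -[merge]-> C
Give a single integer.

5280

step 1: scan B: cost=60, card=60
step 2: join A via nl
    card(P join A) = 60*50/(50) = 60
    cost = 60 + 60*50 = 3060
step 3: join C via merge
    card(P join C) = 60*200/(40) = 300
    cost = 3060 + 60*6 + 200*8 + 60 + 200 = 5280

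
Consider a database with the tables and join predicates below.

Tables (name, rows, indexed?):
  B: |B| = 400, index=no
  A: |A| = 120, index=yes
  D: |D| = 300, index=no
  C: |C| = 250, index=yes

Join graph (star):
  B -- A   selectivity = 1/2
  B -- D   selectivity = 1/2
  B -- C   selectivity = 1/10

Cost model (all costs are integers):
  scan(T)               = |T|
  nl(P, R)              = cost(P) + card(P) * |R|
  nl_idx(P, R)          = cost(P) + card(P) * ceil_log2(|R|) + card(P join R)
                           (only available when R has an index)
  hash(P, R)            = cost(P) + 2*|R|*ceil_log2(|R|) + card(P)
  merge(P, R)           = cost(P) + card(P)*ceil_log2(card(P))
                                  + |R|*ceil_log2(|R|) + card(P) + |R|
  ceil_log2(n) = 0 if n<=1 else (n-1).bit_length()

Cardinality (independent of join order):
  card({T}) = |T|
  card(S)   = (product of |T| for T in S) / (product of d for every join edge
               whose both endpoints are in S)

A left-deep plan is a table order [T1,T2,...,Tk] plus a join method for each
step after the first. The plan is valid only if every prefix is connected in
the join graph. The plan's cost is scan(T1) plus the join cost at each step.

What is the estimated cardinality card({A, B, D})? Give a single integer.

Tables in S: A(120), B(400), D(300)
Edges inside S: B-A(d=2), B-D(d=2)
numerator = 120 * 400 * 300 = 14400000
denominator = 2 * 2 = 4
card(S) = 14400000 / 4 = 3600000

3600000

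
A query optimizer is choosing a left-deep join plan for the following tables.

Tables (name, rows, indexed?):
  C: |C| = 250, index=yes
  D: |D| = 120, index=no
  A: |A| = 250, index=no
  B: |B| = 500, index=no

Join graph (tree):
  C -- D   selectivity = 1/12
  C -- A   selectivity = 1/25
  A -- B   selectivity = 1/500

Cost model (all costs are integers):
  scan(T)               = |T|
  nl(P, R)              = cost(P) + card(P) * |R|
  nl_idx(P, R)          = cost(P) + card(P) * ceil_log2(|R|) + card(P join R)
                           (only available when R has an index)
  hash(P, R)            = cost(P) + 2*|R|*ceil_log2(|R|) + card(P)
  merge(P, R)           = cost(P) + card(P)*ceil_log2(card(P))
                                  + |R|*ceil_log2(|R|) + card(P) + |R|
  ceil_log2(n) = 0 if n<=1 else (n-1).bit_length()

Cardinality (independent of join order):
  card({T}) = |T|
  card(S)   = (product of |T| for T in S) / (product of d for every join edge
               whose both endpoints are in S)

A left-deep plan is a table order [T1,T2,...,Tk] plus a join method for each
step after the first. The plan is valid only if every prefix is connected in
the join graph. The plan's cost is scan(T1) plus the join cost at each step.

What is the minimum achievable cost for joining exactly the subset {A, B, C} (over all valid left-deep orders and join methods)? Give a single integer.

Selinger DP over subsets of {A,B,C}:
  {C}: scan cost=250, card=250
  {A}: scan cost=250, card=250
  {B}: scan cost=500, card=500
  {AC}: card=2500; try (C,hash)→4500, (A,hash)→4500, (C,merge)→4750, (C,nl_idx)→4750, (A,merge)→4750, (C,nl)→62750 …(+1); best=4500 via (C,hash)
  {AB}: card=250; try (A,hash)→5000, (B,merge)→7500, (A,merge)→7750, (B,hash)→9500, (B,nl)→125250, (A,nl)→125500; best=5000 via (A,hash)
  {ABC}: card=2500; try (C,hash)→9250, (C,merge)→9500, (C,nl_idx)→9500, (B,hash)→16000, (B,merge)→42000, (C,nl)→67500 …(+1); best=9250 via (C,hash)

9250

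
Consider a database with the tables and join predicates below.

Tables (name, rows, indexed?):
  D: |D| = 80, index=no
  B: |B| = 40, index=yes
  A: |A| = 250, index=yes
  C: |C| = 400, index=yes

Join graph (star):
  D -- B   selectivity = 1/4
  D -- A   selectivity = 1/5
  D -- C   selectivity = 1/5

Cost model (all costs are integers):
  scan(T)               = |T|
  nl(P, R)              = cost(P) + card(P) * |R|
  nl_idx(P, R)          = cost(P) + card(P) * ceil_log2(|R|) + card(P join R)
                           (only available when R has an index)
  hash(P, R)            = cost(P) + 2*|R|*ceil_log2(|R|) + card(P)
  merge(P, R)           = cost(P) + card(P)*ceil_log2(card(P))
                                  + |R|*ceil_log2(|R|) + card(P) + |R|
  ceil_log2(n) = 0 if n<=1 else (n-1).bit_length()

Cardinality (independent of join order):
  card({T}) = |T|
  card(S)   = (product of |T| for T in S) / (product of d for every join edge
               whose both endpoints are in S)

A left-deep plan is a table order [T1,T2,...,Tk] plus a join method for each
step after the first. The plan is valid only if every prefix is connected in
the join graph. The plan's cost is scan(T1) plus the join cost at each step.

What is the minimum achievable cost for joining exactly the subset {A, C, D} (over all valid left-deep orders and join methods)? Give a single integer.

Selinger DP over subsets of {A,C,D}:
  {D}: scan cost=80, card=80
  {A}: scan cost=250, card=250
  {C}: scan cost=400, card=400
  {AD}: card=4000; try (D,hash)→1620, (A,merge)→2970, (D,merge)→3140, (A,hash)→4160, (A,nl_idx)→4720, (A,nl)→20080 …(+1); best=1620 via (D,hash)
  {CD}: card=6400; try (D,hash)→1920, (C,merge)→4720, (D,merge)→5040, (C,nl_idx)→7200, (C,hash)→7360, (C,nl)→32080 …(+1); best=1920 via (D,hash)
  {ACD}: card=320000; try (A,hash)→12320, (C,hash)→12820, (C,merge)→57620, (A,merge)→93770, (C,nl_idx)→357620, (A,nl_idx)→373120 …(+2); best=12320 via (A,hash)

12320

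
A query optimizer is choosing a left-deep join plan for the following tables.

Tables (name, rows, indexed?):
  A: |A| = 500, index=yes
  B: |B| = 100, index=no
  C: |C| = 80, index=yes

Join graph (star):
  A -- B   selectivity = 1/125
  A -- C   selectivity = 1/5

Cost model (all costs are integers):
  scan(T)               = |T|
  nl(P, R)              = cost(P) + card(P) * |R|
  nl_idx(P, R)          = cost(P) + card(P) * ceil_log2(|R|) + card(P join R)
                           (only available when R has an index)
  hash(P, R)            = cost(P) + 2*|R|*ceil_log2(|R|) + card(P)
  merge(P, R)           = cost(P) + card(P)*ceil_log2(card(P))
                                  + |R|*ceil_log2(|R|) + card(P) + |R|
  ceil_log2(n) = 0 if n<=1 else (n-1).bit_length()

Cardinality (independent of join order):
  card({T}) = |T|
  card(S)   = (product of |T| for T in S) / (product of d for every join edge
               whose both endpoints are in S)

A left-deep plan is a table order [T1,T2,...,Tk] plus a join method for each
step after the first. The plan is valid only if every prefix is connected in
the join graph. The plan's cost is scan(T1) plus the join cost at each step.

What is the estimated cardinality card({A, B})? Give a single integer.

400

Tables in S: A(500), B(100)
Edges inside S: A-B(d=125)
numerator = 500 * 100 = 50000
denominator = 125 = 125
card(S) = 50000 / 125 = 400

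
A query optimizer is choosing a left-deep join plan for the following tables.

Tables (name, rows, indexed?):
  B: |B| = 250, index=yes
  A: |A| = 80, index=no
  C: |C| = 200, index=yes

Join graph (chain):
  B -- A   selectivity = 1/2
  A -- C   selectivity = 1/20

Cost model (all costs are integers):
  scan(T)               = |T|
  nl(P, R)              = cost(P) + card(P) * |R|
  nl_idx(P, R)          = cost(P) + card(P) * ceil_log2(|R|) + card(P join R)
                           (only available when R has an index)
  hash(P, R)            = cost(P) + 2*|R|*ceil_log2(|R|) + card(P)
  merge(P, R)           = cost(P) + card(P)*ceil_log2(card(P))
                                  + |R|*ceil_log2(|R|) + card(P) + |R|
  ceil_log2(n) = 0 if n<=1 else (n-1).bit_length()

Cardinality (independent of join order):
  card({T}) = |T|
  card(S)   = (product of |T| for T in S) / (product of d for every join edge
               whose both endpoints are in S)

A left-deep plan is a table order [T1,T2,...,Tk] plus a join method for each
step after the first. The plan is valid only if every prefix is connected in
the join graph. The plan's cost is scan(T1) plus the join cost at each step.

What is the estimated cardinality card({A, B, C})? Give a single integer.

100000

Tables in S: A(80), B(250), C(200)
Edges inside S: B-A(d=2), A-C(d=20)
numerator = 80 * 250 * 200 = 4000000
denominator = 2 * 20 = 40
card(S) = 4000000 / 40 = 100000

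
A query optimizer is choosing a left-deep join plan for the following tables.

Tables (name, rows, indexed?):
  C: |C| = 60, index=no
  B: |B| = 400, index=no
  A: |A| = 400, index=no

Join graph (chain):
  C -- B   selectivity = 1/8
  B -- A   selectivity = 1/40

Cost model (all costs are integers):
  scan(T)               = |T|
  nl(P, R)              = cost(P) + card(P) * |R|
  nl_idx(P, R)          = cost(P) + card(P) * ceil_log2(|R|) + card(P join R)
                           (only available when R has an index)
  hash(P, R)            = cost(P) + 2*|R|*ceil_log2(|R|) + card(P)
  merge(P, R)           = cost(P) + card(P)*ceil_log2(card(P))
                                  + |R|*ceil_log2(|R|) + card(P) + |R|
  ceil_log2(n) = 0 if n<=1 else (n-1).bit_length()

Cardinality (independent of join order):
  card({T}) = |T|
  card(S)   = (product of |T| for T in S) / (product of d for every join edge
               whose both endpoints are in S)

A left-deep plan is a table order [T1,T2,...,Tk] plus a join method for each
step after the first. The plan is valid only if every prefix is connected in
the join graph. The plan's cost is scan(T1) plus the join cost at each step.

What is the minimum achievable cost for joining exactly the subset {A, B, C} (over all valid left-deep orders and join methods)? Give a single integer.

11720

Selinger DP over subsets of {A,B,C}:
  {C}: scan cost=60, card=60
  {B}: scan cost=400, card=400
  {A}: scan cost=400, card=400
  {BC}: card=3000; try (C,hash)→1520, (B,merge)→4480, (C,merge)→4820, (B,hash)→7320, (B,nl)→24060, (C,nl)→24400; best=1520 via (C,hash)
  {AB}: card=4000; try (B,hash)→8000, (A,hash)→8000, (B,merge)→8400, (A,merge)→8400, (B,nl)→160400, (A,nl)→160400; best=8000 via (B,hash)
  {ABC}: card=30000; try (A,hash)→11720, (C,hash)→12720, (A,merge)→44520, (C,merge)→60420, (C,nl)→248000, (A,nl)→1201520; best=11720 via (A,hash)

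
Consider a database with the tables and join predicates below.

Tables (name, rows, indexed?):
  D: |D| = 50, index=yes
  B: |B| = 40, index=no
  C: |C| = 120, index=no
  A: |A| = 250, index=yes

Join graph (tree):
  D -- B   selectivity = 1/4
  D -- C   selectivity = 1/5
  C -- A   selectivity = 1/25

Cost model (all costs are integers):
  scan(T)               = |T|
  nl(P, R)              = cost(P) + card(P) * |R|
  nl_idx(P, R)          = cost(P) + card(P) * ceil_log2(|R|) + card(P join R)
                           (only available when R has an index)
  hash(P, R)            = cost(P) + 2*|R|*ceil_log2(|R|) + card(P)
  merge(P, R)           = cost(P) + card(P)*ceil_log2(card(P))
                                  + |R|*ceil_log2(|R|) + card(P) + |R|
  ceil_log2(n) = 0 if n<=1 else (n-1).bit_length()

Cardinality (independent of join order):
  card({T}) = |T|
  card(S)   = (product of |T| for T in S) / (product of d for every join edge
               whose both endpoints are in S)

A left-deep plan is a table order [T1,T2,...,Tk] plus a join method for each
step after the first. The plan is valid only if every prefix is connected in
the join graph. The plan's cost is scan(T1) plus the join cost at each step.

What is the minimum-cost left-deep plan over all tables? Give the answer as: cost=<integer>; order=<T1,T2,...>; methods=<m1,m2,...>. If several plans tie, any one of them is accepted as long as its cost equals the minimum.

cost=16460; order=A,C,D,B; methods=hash,hash,hash

Selinger DP (subsets sized 1..n):
  {D}: scan cost=50, card=50
  {B}: scan cost=40, card=40
  {C}: scan cost=120, card=120
  {A}: scan cost=250, card=250
  {BD}: card=500; try (B,hash)→580, (D,merge)→670, (D,hash)→680, (B,merge)→680, (D,nl_idx)→780, (D,nl)→2040 …(+1); best=580 via (B,hash)
  {CD}: card=1200; try (D,hash)→840, (C,merge)→1360, (D,merge)→1430, (C,hash)→1780, (D,nl_idx)→2040, (C,nl)→6050 …(+1); best=840 via (D,hash)
  {AC}: card=1200; try (C,hash)→2180, (A,nl_idx)→2280, (A,merge)→3330, (C,merge)→3460, (A,hash)→4240, (A,nl)→30120 …(+1); best=2180 via (C,hash)
  {BCD}: card=12000; try (B,hash)→2520, (C,hash)→2760, (C,merge)→6540, (B,merge)→15520, (B,nl)→48840, (C,nl)→60580; best=2520 via (B,hash)
  {ACD}: card=12000; try (D,hash)→3980, (A,hash)→6040, (D,merge)→16930, (A,merge)→17490, (D,nl_idx)→21380, (A,nl_idx)→22440 …(+2); best=3980 via (D,hash)
  {ABCD}: card=120000; try (B,hash)→16460, (A,hash)→18520, (B,merge)→184260, (A,merge)→184770, (A,nl_idx)→218520, (B,nl)→483980 …(+1); best=16460 via (B,hash)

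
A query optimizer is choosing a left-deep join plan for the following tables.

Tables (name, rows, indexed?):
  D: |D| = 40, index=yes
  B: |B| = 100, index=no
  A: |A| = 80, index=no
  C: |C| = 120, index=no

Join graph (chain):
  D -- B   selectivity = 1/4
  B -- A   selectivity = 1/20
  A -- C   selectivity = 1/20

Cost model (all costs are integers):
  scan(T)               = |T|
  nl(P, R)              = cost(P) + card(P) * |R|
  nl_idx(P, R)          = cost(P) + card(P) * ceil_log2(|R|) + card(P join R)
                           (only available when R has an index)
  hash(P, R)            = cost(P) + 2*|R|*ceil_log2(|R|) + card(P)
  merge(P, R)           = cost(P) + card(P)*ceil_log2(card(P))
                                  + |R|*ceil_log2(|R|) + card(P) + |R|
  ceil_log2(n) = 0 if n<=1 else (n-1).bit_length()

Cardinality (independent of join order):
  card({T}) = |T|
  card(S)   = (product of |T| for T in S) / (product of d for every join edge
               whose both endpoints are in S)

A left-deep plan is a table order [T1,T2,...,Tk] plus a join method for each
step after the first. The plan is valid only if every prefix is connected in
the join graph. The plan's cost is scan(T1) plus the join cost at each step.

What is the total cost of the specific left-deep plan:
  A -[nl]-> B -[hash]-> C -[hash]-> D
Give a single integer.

step 1: scan A: cost=80, card=80
step 2: join B via nl
    card(P join B) = 80*100/(20) = 400
    cost = 80 + 80*100 = 8080
step 3: join C via hash
    card(P join C) = 400*120/(20) = 2400
    cost = 8080 + 2*120*7 + 400 = 10160
step 4: join D via hash
    card(P join D) = 2400*40/(4) = 24000
    cost = 10160 + 2*40*6 + 2400 = 13040

13040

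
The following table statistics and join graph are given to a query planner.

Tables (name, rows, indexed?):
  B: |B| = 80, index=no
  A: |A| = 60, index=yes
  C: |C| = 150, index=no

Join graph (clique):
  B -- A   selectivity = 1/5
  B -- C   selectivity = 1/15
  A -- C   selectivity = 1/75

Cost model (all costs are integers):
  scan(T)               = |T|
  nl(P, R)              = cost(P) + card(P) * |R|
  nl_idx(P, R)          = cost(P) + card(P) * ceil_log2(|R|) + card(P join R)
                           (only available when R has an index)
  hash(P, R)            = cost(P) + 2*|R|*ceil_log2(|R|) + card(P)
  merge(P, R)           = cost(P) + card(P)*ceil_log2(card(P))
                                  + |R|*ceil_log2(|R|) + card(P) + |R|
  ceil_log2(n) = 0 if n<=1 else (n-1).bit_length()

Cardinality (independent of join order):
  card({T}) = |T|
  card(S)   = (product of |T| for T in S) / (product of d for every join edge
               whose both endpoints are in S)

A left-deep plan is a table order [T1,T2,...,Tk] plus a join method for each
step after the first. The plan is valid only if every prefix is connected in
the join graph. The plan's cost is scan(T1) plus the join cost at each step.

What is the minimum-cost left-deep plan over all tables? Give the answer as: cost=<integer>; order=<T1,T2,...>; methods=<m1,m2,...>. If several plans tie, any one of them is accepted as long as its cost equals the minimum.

cost=2260; order=C,A,B; methods=hash,hash

Selinger DP (subsets sized 1..n):
  {B}: scan cost=80, card=80
  {A}: scan cost=60, card=60
  {C}: scan cost=150, card=150
  {AB}: card=960; try (A,hash)→880, (B,merge)→1120, (A,merge)→1140, (B,hash)→1240, (A,nl_idx)→1520, (B,nl)→4860 …(+1); best=880 via (A,hash)
  {BC}: card=800; try (B,hash)→1420, (C,merge)→2070, (B,merge)→2140, (C,hash)→2560, (C,nl)→12080, (B,nl)→12150; best=1420 via (B,hash)
  {AC}: card=120; try (A,hash)→1020, (A,nl_idx)→1170, (C,merge)→1830, (A,merge)→1920, (C,hash)→2520, (C,nl)→9060 …(+1); best=1020 via (A,hash)
  {ABC}: card=128; try (B,hash)→2260, (B,merge)→2620, (A,hash)→2940, (C,hash)→4240, (A,nl_idx)→6348, (B,nl)→10620 …(+4); best=2260 via (B,hash)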